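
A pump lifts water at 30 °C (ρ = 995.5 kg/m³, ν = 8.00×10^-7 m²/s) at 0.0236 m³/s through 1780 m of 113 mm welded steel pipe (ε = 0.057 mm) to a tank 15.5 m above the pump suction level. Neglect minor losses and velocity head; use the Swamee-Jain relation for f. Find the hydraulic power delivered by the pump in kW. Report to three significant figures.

P_hyd ≈ 22.2 kW

V = 4Q/(πD²) = 2.353 m/s; Re = 3.32×10^5; ε/D = 5.04×10^-4; f = 0.01823
h_f = f(L/D)V²/2g = 81.04 m
Total head H = z + h_f = 15.5 + 81.04 = 96.54 m
P_hyd = ρgQH = 995.5·9.81·0.0236·96.54 = 22.25 kW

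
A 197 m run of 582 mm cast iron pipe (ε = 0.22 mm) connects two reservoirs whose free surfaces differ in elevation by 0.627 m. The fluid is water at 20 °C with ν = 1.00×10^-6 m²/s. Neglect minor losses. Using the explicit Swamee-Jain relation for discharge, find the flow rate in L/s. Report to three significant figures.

Swamee-Jain (Type II): Q = -0.965·√(gD⁵h_f/L)·ln[ε/(3.7D) + √(3.17ν²L/(gD³h_f))]
√(gD⁵h_f/L) = √(9.81·0.582⁵·0.627/197) = 0.04566
ε/(3.7D) = 1.02×10^-4; √(3.17ν²L/(gD³h_f)) = 2.27×10^-5
Q = -0.965·0.04566·ln(1.249×10^-4) = 0.3960 m³/s
Check: V = 1.49 m/s, Re = 8.66×10^5, f = 0.01650, h_f = 0.631 m ≈ 0.627 m ✓

Q ≈ 396 L/s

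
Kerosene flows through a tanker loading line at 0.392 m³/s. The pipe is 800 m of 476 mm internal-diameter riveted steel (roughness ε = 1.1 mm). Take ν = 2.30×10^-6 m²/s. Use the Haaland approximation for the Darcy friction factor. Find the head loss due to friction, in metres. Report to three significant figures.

V = 4Q/(πD²) = 4·0.392/(π·0.476²) = 2.203 m/s
Re = VD/ν = 2.203·0.476/2.30×10^-6 = 4.56×10^5 → turbulent
ε/D = 1.1/476 = 0.00231
Haaland: f = 0.02472
h_f = f(L/D)V²/(2g) = 0.02472·(800/0.476)·2.203²/(2·9.81) = 10.27 m

h_f ≈ 10.3 m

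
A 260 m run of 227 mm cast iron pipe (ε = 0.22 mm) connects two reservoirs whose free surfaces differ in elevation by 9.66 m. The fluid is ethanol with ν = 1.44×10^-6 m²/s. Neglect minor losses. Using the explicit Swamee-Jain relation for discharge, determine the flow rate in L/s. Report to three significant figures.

Q ≈ 116 L/s

Swamee-Jain (Type II): Q = -0.965·√(gD⁵h_f/L)·ln[ε/(3.7D) + √(3.17ν²L/(gD³h_f))]
√(gD⁵h_f/L) = √(9.81·0.227⁵·9.66/260) = 0.01482
ε/(3.7D) = 2.62×10^-4; √(3.17ν²L/(gD³h_f)) = 3.93×10^-5
Q = -0.965·0.01482·ln(3.012×10^-4) = 0.1160 m³/s
Check: V = 2.87 m/s, Re = 4.52×10^5, f = 0.02029, h_f = 9.72 m ≈ 9.66 m ✓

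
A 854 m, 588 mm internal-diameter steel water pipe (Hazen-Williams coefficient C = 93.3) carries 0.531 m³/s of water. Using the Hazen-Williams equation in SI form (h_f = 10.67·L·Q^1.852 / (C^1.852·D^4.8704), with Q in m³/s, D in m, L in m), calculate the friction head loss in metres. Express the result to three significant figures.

h_f ≈ 8.42 m

h_f = 10.67·854·0.531^1.852 / (93.3^1.852·0.588^4.8704) = 8.424 m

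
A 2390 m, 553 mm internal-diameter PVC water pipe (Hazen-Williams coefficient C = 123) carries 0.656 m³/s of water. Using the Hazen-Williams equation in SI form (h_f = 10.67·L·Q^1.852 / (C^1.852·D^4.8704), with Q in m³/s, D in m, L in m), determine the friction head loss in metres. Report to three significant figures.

h_f = 10.67·2390·0.656^1.852 / (123^1.852·0.553^4.8704) = 28.18 m

h_f ≈ 28.2 m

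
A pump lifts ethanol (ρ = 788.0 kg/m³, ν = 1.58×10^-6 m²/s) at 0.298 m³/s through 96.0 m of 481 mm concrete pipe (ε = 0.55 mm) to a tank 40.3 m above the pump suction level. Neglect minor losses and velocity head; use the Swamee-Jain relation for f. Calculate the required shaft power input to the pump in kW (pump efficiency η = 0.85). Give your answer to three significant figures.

V = 4Q/(πD²) = 1.640 m/s; Re = 4.99×10^5; ε/D = 0.00114; f = 0.02096
h_f = f(L/D)V²/2g = 0.5734 m
Total head H = z + h_f = 40.3 + 0.5734 = 40.87 m
P_hyd = ρgQH = 788.0·9.81·0.298·40.87 = 94.16 kW
P_shaft = P_hyd/η = 94.16/0.85 = 110.8 kW

P_shaft ≈ 111 kW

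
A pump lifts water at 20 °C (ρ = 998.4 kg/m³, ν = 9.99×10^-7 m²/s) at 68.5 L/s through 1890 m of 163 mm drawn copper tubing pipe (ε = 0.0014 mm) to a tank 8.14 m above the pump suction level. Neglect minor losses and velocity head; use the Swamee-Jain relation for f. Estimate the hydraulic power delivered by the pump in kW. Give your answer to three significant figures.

P_hyd ≈ 61.3 kW

V = 4Q/(πD²) = 3.283 m/s; Re = 5.36×10^5; ε/D = 8.59×10^-6; f = 0.01308
h_f = f(L/D)V²/2g = 83.27 m
Total head H = z + h_f = 8.14 + 83.27 = 91.41 m
P_hyd = ρgQH = 998.4·9.81·0.0685·91.41 = 61.33 kW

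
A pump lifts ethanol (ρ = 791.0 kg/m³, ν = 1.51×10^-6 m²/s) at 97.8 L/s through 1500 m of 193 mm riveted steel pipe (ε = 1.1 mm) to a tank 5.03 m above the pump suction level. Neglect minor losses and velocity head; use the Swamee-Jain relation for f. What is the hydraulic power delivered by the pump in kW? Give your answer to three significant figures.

V = 4Q/(πD²) = 3.343 m/s; Re = 4.27×10^5; ε/D = 0.00570; f = 0.03192
h_f = f(L/D)V²/2g = 141.3 m
Total head H = z + h_f = 5.03 + 141.3 = 146.3 m
P_hyd = ρgQH = 791.0·9.81·0.0978·146.3 = 111.0 kW

P_hyd ≈ 111 kW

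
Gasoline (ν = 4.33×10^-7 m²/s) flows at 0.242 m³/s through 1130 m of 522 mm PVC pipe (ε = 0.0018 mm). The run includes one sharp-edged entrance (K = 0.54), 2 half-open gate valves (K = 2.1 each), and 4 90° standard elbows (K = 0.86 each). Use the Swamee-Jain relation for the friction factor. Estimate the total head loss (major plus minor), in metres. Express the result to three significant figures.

H_L ≈ 2.10 m

V = 4Q/(πD²) = 1.131 m/s; V²/2g = 0.06517 m
Re = 1.36×10^6, ε/D = 3.45×10^-6 → f = 0.01113 (Swamee-Jain)
Major: h_f = f(L/D)·V²/2g = 0.01113·2165·0.06517 = 1.570 m
Minor: ΣK = 8.18; h_m = ΣK·V²/2g = 0.5331 m
Total H_L = 1.570 + 0.5331 = 2.103 m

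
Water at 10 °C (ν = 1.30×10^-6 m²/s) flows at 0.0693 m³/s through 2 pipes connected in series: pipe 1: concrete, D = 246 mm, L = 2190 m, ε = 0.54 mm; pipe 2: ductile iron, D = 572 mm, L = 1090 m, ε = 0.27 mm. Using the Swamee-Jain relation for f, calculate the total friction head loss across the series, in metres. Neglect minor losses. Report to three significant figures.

H ≈ 24.0 m

Pipe 1: V = 1.458 m/s, Re = 2.76×10^5, ε/D = 0.00220, f = 0.02478, h_1 = f(L/D)V²/2g = 23.90 m
Pipe 2: V = 0.2697 m/s, Re = 1.19×10^5, ε/D = 4.72×10^-4, f = 0.01986, h_2 = f(L/D)V²/2g = 0.1403 m
Series → Q common, losses add: H = Σh = 24.04 m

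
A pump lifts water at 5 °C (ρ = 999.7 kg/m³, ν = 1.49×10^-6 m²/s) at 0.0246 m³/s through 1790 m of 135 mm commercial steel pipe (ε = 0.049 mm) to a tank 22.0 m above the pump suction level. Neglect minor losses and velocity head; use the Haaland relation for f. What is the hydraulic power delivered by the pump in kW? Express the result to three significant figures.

V = 4Q/(πD²) = 1.719 m/s; Re = 1.56×10^5; ε/D = 3.63×10^-4; f = 0.01838
h_f = f(L/D)V²/2g = 36.69 m
Total head H = z + h_f = 22.0 + 36.69 = 58.69 m
P_hyd = ρgQH = 999.7·9.81·0.0246·58.69 = 14.16 kW

P_hyd ≈ 14.2 kW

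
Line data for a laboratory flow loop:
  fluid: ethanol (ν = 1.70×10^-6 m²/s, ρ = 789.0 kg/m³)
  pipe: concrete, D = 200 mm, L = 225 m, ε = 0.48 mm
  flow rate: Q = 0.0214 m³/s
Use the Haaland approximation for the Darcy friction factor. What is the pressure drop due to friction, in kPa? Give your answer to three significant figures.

Δp ≈ 5.42 kPa

V = 4Q/(πD²) = 4·0.0214/(π·0.200²) = 0.6812 m/s
Re = VD/ν = 0.6812·0.200/1.70×10^-6 = 8.01×10^4 → turbulent
ε/D = 0.48/200 = 0.00240
Haaland: f = 0.02630
h_f = f(L/D)V²/(2g) = 0.02630·(225/0.200)·0.6812²/(2·9.81) = 0.6998 m
Δp = ρg·h_f = 789.0·9.81·0.6998 = 5.417 kPa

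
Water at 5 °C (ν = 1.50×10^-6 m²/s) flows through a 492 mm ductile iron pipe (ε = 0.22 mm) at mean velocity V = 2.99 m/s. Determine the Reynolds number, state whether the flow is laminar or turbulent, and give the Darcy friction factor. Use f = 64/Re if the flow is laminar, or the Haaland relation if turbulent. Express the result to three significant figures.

Re ≈ 9.81×10^5; turbulent; f ≈ 0.0168

Re = VD/ν = 2.990·0.492/1.50×10^-6 = 9.81×10^5
Re > 4000 → turbulent; ε/D = 4.47×10^-4
Haaland: f = 0.01681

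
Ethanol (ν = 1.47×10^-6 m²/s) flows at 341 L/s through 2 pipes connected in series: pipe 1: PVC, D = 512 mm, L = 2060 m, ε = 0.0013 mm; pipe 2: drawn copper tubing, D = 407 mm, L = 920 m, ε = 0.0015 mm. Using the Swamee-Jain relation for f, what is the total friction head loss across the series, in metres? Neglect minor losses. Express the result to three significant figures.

H ≈ 17.0 m

Pipe 1: V = 1.656 m/s, Re = 5.77×10^5, ε/D = 2.54×10^-6, f = 0.01281, h_1 = f(L/D)V²/2g = 7.204 m
Pipe 2: V = 2.621 m/s, Re = 7.26×10^5, ε/D = 3.69×10^-6, f = 0.01234, h_2 = f(L/D)V²/2g = 9.764 m
Series → Q common, losses add: H = Σh = 16.97 m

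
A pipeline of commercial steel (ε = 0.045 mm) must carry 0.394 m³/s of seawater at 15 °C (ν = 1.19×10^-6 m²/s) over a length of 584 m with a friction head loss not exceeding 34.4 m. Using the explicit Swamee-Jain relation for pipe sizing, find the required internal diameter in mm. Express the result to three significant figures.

Swamee-Jain (Type III): D = 0.66·[ε^1.25·(LQ²/(gh_f))^4.75 + ν·Q^9.4·(L/(gh_f))^5.2]^0.04
LQ²/(gh_f) = 0.2686; L/(gh_f) = 1.731
Term 1 = ε^1.25·(…)^4.75 = 7.16×10^-9; Term 2 = ν·Q^9.4·(…)^5.2 = 3.25×10^-9
D = 0.66·(7.16×10^-9 + 3.25×10^-9)^0.04 = 0.3164 m = 316 mm
Check: V = 5.01 m/s, Re = 1.33×10^6, f = 0.01383, h_f = 32.7 m ≈ 34.4 m ✓

D ≈ 316 mm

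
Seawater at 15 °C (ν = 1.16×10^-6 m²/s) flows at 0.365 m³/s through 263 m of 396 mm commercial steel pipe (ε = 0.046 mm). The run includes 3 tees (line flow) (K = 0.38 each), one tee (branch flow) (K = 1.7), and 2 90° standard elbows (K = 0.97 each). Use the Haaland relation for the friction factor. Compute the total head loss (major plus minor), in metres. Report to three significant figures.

V = 4Q/(πD²) = 2.964 m/s; V²/2g = 0.4476 m
Re = 1.01×10^6, ε/D = 1.16×10^-4 → f = 0.01355 (Haaland)
Major: h_f = f(L/D)·V²/2g = 0.01355·664.1·0.4476 = 4.027 m
Minor: ΣK = 4.78; h_m = ΣK·V²/2g = 2.140 m
Total H_L = 4.027 + 2.140 = 6.167 m

H_L ≈ 6.17 m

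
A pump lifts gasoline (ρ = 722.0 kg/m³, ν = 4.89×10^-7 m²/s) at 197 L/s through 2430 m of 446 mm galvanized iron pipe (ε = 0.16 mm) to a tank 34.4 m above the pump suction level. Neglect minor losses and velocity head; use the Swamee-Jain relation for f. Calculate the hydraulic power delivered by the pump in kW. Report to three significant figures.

V = 4Q/(πD²) = 1.261 m/s; Re = 1.15×10^6; ε/D = 3.59×10^-4; f = 0.01617
h_f = f(L/D)V²/2g = 7.142 m
Total head H = z + h_f = 34.4 + 7.142 = 41.54 m
P_hyd = ρgQH = 722.0·9.81·0.197·41.54 = 57.96 kW

P_hyd ≈ 58.0 kW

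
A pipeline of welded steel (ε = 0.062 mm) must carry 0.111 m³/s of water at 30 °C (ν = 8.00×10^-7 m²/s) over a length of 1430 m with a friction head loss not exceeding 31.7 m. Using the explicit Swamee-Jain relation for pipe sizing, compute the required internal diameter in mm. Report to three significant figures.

D ≈ 239 mm

Swamee-Jain (Type III): D = 0.66·[ε^1.25·(LQ²/(gh_f))^4.75 + ν·Q^9.4·(L/(gh_f))^5.2]^0.04
LQ²/(gh_f) = 0.05666; L/(gh_f) = 4.598
Term 1 = ε^1.25·(…)^4.75 = 6.58×10^-12; Term 2 = ν·Q^9.4·(…)^5.2 = 2.37×10^-12
D = 0.66·(6.58×10^-12 + 2.37×10^-12)^0.04 = 0.2386 m = 239 mm
Check: V = 2.48 m/s, Re = 7.40×10^5, f = 0.01563, h_f = 29.4 m ≈ 31.7 m ✓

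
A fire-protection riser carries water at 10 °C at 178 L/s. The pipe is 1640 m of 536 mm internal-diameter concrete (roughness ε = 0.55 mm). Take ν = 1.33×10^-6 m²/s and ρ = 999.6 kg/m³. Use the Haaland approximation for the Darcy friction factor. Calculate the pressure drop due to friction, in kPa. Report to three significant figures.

V = 4Q/(πD²) = 4·0.178/(π·0.536²) = 0.7889 m/s
Re = VD/ν = 0.7889·0.536/1.33×10^-6 = 3.18×10^5 → turbulent
ε/D = 0.55/536 = 0.00103
Haaland: f = 0.02059
h_f = f(L/D)V²/(2g) = 0.02059·(1640/0.536)·0.7889²/(2·9.81) = 1.998 m
Δp = ρg·h_f = 999.6·9.81·1.998 = 19.59 kPa

Δp ≈ 19.6 kPa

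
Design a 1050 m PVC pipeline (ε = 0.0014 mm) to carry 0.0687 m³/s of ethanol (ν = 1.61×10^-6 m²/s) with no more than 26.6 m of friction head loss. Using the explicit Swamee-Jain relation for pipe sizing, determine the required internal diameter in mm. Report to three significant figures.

Swamee-Jain (Type III): D = 0.66·[ε^1.25·(LQ²/(gh_f))^4.75 + ν·Q^9.4·(L/(gh_f))^5.2]^0.04
LQ²/(gh_f) = 0.01899; L/(gh_f) = 4.024
Term 1 = ε^1.25·(…)^4.75 = 3.20×10^-16; Term 2 = ν·Q^9.4·(…)^5.2 = 2.62×10^-14
D = 0.66·(3.20×10^-16 + 2.62×10^-14)^0.04 = 0.1890 m = 189 mm
Check: V = 2.45 m/s, Re = 2.87×10^5, f = 0.01458, h_f = 24.7 m ≈ 26.6 m ✓

D ≈ 189 mm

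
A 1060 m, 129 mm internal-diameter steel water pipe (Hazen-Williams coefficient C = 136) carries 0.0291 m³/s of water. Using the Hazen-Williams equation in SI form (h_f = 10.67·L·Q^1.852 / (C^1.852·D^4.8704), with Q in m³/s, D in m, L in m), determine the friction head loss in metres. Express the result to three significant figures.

h_f = 10.67·1060·0.0291^1.852 / (136^1.852·0.129^4.8704) = 38.82 m

h_f ≈ 38.8 m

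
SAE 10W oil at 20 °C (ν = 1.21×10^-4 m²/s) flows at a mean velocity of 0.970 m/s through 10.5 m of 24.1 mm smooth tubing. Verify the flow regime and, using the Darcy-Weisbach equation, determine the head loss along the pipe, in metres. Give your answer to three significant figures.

Re = VD/ν = 0.970·0.02410/1.21×10^-4 = 193 → laminar (Re < 2300)
f = 64/Re = 0.3313
h_f = f(L/D)V²/(2g) = 0.3313·(10.5/0.02410)·0.970²/(2·9.81) = 6.921 m

h_f ≈ 6.92 m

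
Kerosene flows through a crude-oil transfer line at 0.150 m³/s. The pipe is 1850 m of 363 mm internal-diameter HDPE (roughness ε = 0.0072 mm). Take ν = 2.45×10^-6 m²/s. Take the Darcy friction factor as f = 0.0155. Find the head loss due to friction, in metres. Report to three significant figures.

h_f ≈ 8.46 m

V = 4Q/(πD²) = 4·0.150/(π·0.363²) = 1.449 m/s
h_f = f(L/D)V²/(2g) = 0.01550·(1850/0.363)·1.449²/(2·9.81) = 8.458 m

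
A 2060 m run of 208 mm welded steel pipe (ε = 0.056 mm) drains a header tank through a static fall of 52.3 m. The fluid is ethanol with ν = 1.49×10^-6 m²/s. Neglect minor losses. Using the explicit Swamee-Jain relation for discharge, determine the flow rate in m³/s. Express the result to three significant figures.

Swamee-Jain (Type II): Q = -0.965·√(gD⁵h_f/L)·ln[ε/(3.7D) + √(3.17ν²L/(gD³h_f))]
√(gD⁵h_f/L) = √(9.81·0.208⁵·52.3/2060) = 0.009847
ε/(3.7D) = 7.28×10^-5; √(3.17ν²L/(gD³h_f)) = 5.60×10^-5
Q = -0.965·0.009847·ln(1.288×10^-4) = 0.08512 m³/s
Check: V = 2.50 m/s, Re = 3.50×10^5, f = 0.01660, h_f = 52.6 m ≈ 52.3 m ✓

Q ≈ 0.0851 m³/s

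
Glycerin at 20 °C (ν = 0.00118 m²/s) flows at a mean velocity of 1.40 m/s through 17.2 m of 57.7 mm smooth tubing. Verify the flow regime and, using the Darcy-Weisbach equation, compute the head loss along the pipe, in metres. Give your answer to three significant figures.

Re = VD/ν = 1.40·0.05770/0.00118 = 68.5 → laminar (Re < 2300)
f = 64/Re = 0.9349
h_f = f(L/D)V²/(2g) = 0.9349·(17.2/0.05770)·1.40²/(2·9.81) = 27.84 m

h_f ≈ 27.8 m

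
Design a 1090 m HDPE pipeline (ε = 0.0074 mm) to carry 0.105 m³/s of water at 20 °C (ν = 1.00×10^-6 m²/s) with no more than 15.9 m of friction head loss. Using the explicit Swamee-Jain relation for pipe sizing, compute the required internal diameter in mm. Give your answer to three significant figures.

Swamee-Jain (Type III): D = 0.66·[ε^1.25·(LQ²/(gh_f))^4.75 + ν·Q^9.4·(L/(gh_f))^5.2]^0.04
LQ²/(gh_f) = 0.07704; L/(gh_f) = 6.988
Term 1 = ε^1.25·(…)^4.75 = 1.99×10^-12; Term 2 = ν·Q^9.4·(…)^5.2 = 1.55×10^-11
D = 0.66·(1.99×10^-12 + 1.55×10^-11)^0.04 = 0.2450 m = 245 mm
Check: V = 2.23 m/s, Re = 5.46×10^5, f = 0.01338, h_f = 15.0 m ≈ 15.9 m ✓

D ≈ 245 mm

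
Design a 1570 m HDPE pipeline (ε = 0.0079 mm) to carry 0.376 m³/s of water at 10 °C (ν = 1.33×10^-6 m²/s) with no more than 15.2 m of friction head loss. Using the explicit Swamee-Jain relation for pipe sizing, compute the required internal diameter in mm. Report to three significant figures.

Swamee-Jain (Type III): D = 0.66·[ε^1.25·(LQ²/(gh_f))^4.75 + ν·Q^9.4·(L/(gh_f))^5.2]^0.04
LQ²/(gh_f) = 1.489; L/(gh_f) = 10.53
Term 1 = ε^1.25·(…)^4.75 = 2.77×10^-6; Term 2 = ν·Q^9.4·(…)^5.2 = 2.80×10^-5
D = 0.66·(2.77×10^-6 + 2.80×10^-5)^0.04 = 0.4356 m = 436 mm
Check: V = 2.52 m/s, Re = 8.26×10^5, f = 0.01238, h_f = 14.5 m ≈ 15.2 m ✓

D ≈ 436 mm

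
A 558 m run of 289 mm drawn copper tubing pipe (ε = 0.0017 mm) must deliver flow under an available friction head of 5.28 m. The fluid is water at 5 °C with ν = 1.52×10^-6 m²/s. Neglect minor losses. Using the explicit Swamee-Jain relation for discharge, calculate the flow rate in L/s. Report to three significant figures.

Q ≈ 129 L/s

Swamee-Jain (Type II): Q = -0.965·√(gD⁵h_f/L)·ln[ε/(3.7D) + √(3.17ν²L/(gD³h_f))]
√(gD⁵h_f/L) = √(9.81·0.289⁵·5.28/558) = 0.01368
ε/(3.7D) = 1.59×10^-6; √(3.17ν²L/(gD³h_f)) = 5.72×10^-5
Q = -0.965·0.01368·ln(5.876×10^-5) = 0.1286 m³/s
Check: V = 1.96 m/s, Re = 3.73×10^5, f = 0.01389, h_f = 5.25 m ≈ 5.28 m ✓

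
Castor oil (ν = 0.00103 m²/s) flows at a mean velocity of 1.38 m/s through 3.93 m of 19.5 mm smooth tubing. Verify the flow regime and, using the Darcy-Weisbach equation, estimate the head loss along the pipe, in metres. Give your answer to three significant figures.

h_f ≈ 47.9 m

Re = VD/ν = 1.38·0.01950/0.00103 = 26.1 → laminar (Re < 2300)
f = 64/Re = 2.450
h_f = f(L/D)V²/(2g) = 2.450·(3.93/0.01950)·1.38²/(2·9.81) = 47.92 m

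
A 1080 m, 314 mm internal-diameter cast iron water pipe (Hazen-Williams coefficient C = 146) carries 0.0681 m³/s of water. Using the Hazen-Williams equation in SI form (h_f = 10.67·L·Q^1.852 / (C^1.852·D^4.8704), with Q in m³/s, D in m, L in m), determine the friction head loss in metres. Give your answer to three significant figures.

h_f ≈ 2.20 m

h_f = 10.67·1080·0.0681^1.852 / (146^1.852·0.314^4.8704) = 2.200 m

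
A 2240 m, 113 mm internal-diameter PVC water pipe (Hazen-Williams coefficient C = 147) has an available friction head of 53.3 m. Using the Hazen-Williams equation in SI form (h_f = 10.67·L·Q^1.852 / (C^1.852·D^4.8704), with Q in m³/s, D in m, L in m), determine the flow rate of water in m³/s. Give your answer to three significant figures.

Rearranging: Q = [h_f·C^1.852·D^4.8704 / (10.67·L)]^(1/1.852)
Q = [53.3·147^1.852·0.113^4.8704 / (10.67·2240)]^0.540 = 0.01759 m³/s

Q ≈ 0.0176 m³/s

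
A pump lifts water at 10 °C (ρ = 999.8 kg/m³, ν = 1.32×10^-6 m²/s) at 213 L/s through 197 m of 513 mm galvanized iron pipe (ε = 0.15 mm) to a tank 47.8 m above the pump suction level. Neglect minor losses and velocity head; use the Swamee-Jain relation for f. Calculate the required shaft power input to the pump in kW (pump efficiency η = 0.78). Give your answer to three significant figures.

V = 4Q/(πD²) = 1.031 m/s; Re = 4.00×10^5; ε/D = 2.92×10^-4; f = 0.01659
h_f = f(L/D)V²/2g = 0.3447 m
Total head H = z + h_f = 47.8 + 0.3447 = 48.14 m
P_hyd = ρgQH = 999.8·9.81·0.213·48.14 = 100.6 kW
P_shaft = P_hyd/η = 100.6/0.78 = 128.9 kW

P_shaft ≈ 129 kW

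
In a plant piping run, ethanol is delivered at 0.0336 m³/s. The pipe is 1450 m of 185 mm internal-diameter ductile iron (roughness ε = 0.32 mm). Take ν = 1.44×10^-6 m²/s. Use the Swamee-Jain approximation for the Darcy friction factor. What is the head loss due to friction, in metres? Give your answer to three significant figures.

h_f ≈ 14.9 m

V = 4Q/(πD²) = 4·0.0336/(π·0.185²) = 1.250 m/s
Re = VD/ν = 1.250·0.185/1.44×10^-6 = 1.61×10^5 → turbulent
ε/D = 0.32/185 = 0.00173
Swamee-Jain: f = 0.02393
h_f = f(L/D)V²/(2g) = 0.02393·(1450/0.185)·1.250²/(2·9.81) = 14.94 m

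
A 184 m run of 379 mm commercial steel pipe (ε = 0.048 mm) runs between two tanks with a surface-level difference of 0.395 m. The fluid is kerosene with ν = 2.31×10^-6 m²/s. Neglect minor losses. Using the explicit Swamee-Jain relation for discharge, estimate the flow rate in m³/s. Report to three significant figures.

Q ≈ 0.109 m³/s

Swamee-Jain (Type II): Q = -0.965·√(gD⁵h_f/L)·ln[ε/(3.7D) + √(3.17ν²L/(gD³h_f))]
√(gD⁵h_f/L) = √(9.81·0.379⁵·0.395/184) = 0.01283
ε/(3.7D) = 3.42×10^-5; √(3.17ν²L/(gD³h_f)) = 1.21×10^-4
Q = -0.965·0.01283·ln(1.557×10^-4) = 0.1086 m³/s
Check: V = 0.962 m/s, Re = 1.58×10^5, f = 0.01721, h_f = 0.395 m ≈ 0.395 m ✓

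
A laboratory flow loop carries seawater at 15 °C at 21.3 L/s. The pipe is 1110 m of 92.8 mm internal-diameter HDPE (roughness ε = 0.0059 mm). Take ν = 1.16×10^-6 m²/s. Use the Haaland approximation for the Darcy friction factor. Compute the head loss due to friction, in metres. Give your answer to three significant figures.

h_f ≈ 92.7 m

V = 4Q/(πD²) = 4·0.0213/(π·0.0928²) = 3.149 m/s
Re = VD/ν = 3.149·0.0928/1.16×10^-6 = 2.52×10^5 → turbulent
ε/D = 0.0059/92.8 = 6.36×10^-5
Haaland: f = 0.01532
h_f = f(L/D)V²/(2g) = 0.01532·(1110/0.0928)·3.149²/(2·9.81) = 92.65 m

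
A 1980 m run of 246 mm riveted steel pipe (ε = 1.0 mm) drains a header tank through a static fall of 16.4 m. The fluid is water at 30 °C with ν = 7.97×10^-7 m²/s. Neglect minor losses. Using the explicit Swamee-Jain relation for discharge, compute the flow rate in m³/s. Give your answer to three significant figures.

Swamee-Jain (Type II): Q = -0.965·√(gD⁵h_f/L)·ln[ε/(3.7D) + √(3.17ν²L/(gD³h_f))]
√(gD⁵h_f/L) = √(9.81·0.246⁵·16.4/1980) = 0.008556
ε/(3.7D) = 0.00110; √(3.17ν²L/(gD³h_f)) = 4.08×10^-5
Q = -0.965·0.008556·ln(0.001139) = 0.05596 m³/s
Check: V = 1.18 m/s, Re = 3.63×10^5, f = 0.02898, h_f = 16.5 m ≈ 16.4 m ✓

Q ≈ 0.0560 m³/s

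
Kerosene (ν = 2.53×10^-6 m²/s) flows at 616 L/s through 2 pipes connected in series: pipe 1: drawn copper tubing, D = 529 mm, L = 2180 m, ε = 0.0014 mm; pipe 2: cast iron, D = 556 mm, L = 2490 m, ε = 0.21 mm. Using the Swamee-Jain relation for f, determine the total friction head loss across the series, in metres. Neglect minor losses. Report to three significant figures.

Pipe 1: V = 2.803 m/s, Re = 5.86×10^5, ε/D = 2.65×10^-6, f = 0.01277, h_1 = f(L/D)V²/2g = 21.08 m
Pipe 2: V = 2.537 m/s, Re = 5.58×10^5, ε/D = 3.78×10^-4, f = 0.01685, h_2 = f(L/D)V²/2g = 24.76 m
Series → Q common, losses add: H = Σh = 45.84 m

H ≈ 45.8 m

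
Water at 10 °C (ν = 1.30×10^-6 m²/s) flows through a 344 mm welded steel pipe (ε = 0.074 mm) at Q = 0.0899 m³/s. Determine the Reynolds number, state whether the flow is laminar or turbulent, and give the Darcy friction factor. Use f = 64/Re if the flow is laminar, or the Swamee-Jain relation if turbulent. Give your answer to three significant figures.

Re ≈ 2.56×10^5; turbulent; f ≈ 0.0167

V = 4Q/(πD²) = 0.9673 m/s
Re = VD/ν = 0.9673·0.344/1.30×10^-6 = 2.56×10^5
Re > 4000 → turbulent; ε/D = 2.15×10^-4
Swamee-Jain: f = 0.01672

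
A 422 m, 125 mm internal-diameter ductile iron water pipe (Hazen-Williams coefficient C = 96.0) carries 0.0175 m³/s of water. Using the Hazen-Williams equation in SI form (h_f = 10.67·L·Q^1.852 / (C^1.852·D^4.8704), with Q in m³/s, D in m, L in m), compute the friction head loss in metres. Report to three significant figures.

h_f = 10.67·422·0.0175^1.852 / (96.0^1.852·0.125^4.8704) = 13.39 m

h_f ≈ 13.4 m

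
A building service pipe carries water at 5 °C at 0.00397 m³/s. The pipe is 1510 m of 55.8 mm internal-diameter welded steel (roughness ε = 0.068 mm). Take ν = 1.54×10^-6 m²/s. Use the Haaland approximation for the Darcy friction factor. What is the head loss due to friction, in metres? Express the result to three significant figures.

V = 4Q/(πD²) = 4·0.00397/(π·0.0558²) = 1.623 m/s
Re = VD/ν = 1.623·0.0558/1.54×10^-6 = 5.88×10^4 → turbulent
ε/D = 0.068/55.8 = 0.00122
Haaland: f = 0.02387
h_f = f(L/D)V²/(2g) = 0.02387·(1510/0.0558)·1.623²/(2·9.81) = 86.77 m

h_f ≈ 86.8 m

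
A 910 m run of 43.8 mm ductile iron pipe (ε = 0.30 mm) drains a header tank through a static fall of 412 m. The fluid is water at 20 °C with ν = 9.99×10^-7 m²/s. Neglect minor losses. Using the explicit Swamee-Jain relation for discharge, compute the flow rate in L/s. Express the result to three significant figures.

Swamee-Jain (Type II): Q = -0.965·√(gD⁵h_f/L)·ln[ε/(3.7D) + √(3.17ν²L/(gD³h_f))]
√(gD⁵h_f/L) = √(9.81·0.0438⁵·412/910) = 8.462×10^-4
ε/(3.7D) = 0.00185; √(3.17ν²L/(gD³h_f)) = 9.21×10^-5
Q = -0.965·8.462×10^-4·ln(0.001943) = 0.005098 m³/s
Check: V = 3.38 m/s, Re = 1.48×10^5, f = 0.03420, h_f = 415 m ≈ 412 m ✓

Q ≈ 5.10 L/s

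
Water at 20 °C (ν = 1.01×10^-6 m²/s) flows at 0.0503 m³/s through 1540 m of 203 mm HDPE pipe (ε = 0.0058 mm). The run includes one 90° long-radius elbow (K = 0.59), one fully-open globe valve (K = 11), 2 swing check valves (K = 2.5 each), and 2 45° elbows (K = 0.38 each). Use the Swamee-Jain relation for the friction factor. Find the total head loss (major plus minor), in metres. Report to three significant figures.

H_L ≈ 15.8 m

V = 4Q/(πD²) = 1.554 m/s; V²/2g = 0.1231 m
Re = 3.12×10^5, ε/D = 2.86×10^-5 → f = 0.01460 (Swamee-Jain)
Major: h_f = f(L/D)·V²/2g = 0.01460·7586·0.1231 = 13.64 m
Minor: ΣK = 17.4; h_m = ΣK·V²/2g = 2.136 m
Total H_L = 13.64 + 2.136 = 15.77 m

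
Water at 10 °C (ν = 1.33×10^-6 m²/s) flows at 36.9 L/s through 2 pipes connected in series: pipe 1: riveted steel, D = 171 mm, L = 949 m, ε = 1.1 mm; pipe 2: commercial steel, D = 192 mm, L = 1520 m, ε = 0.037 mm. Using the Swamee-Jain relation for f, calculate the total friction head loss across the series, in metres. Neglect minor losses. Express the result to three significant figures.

H ≈ 35.7 m

Pipe 1: V = 1.607 m/s, Re = 2.07×10^5, ε/D = 0.00643, f = 0.03338, h_1 = f(L/D)V²/2g = 24.37 m
Pipe 2: V = 1.274 m/s, Re = 1.84×10^5, ε/D = 1.93×10^-4, f = 0.01727, h_2 = f(L/D)V²/2g = 11.32 m
Series → Q common, losses add: H = Σh = 35.69 m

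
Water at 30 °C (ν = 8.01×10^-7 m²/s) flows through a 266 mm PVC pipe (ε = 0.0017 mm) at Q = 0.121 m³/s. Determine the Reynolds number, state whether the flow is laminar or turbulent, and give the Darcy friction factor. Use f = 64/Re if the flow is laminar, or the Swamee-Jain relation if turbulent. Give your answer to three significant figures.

V = 4Q/(πD²) = 2.177 m/s
Re = VD/ν = 2.177·0.266/8.01×10^-7 = 7.23×10^5
Re > 4000 → turbulent; ε/D = 6.39×10^-6
Swamee-Jain: f = 0.01240

Re ≈ 7.23×10^5; turbulent; f ≈ 0.0124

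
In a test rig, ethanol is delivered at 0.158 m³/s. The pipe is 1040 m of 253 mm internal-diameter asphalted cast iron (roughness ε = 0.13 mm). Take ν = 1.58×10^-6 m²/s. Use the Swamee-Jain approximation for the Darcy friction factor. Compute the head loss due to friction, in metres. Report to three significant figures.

h_f ≈ 37.0 m

V = 4Q/(πD²) = 4·0.158/(π·0.253²) = 3.143 m/s
Re = VD/ν = 3.143·0.253/1.58×10^-6 = 5.03×10^5 → turbulent
ε/D = 0.13/253 = 5.14×10^-4
Swamee-Jain: f = 0.01786
h_f = f(L/D)V²/(2g) = 0.01786·(1040/0.253)·3.143²/(2·9.81) = 36.95 m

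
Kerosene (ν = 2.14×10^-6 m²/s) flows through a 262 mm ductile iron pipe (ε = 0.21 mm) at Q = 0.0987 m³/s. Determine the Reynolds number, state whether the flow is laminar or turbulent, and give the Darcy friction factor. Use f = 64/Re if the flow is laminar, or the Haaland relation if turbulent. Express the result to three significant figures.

Re ≈ 2.24×10^5; turbulent; f ≈ 0.0199

V = 4Q/(πD²) = 1.831 m/s
Re = VD/ν = 1.831·0.262/2.14×10^-6 = 2.24×10^5
Re > 4000 → turbulent; ε/D = 8.02×10^-4
Haaland: f = 0.01994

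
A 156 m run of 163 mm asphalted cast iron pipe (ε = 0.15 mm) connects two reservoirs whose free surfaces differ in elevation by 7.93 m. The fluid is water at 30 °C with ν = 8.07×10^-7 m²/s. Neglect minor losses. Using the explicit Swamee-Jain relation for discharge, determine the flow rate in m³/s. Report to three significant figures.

Swamee-Jain (Type II): Q = -0.965·√(gD⁵h_f/L)·ln[ε/(3.7D) + √(3.17ν²L/(gD³h_f))]
√(gD⁵h_f/L) = √(9.81·0.163⁵·7.93/156) = 0.007575
ε/(3.7D) = 2.49×10^-4; √(3.17ν²L/(gD³h_f)) = 3.09×10^-5
Q = -0.965·0.007575·ln(2.796×10^-4) = 0.05981 m³/s
Check: V = 2.87 m/s, Re = 5.79×10^5, f = 0.01991, h_f = 7.98 m ≈ 7.93 m ✓

Q ≈ 0.0598 m³/s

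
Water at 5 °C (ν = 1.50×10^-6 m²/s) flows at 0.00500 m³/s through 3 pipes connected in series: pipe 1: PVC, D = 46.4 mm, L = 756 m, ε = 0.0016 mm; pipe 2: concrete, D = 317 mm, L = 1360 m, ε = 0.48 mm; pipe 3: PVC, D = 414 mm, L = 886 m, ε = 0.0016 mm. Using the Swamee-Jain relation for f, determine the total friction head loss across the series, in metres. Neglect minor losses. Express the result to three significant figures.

H ≈ 134 m

Pipe 1: V = 2.957 m/s, Re = 9.15×10^4, ε/D = 3.45×10^-5, f = 0.01840, h_1 = f(L/D)V²/2g = 133.6 m
Pipe 2: V = 0.06335 m/s, Re = 1.34×10^4, ε/D = 0.00151, f = 0.03147, h_2 = f(L/D)V²/2g = 0.02761 m
Pipe 3: V = 0.03714 m/s, Re = 1.03×10^4, ε/D = 3.86×10^-6, f = 0.03077, h_3 = f(L/D)V²/2g = 0.004630 m
Series → Q common, losses add: H = Σh = 133.6 m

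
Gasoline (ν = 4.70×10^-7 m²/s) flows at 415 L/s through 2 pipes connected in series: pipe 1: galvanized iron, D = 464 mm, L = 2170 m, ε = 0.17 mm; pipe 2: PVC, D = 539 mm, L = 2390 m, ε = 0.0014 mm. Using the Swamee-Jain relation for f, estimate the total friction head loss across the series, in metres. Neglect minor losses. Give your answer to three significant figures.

Pipe 1: V = 2.454 m/s, Re = 2.42×10^6, ε/D = 3.66×10^-4, f = 0.01593, h_1 = f(L/D)V²/2g = 22.87 m
Pipe 2: V = 1.819 m/s, Re = 2.09×10^6, ε/D = 2.60×10^-6, f = 0.01040, h_2 = f(L/D)V²/2g = 7.774 m
Series → Q common, losses add: H = Σh = 30.65 m

H ≈ 30.6 m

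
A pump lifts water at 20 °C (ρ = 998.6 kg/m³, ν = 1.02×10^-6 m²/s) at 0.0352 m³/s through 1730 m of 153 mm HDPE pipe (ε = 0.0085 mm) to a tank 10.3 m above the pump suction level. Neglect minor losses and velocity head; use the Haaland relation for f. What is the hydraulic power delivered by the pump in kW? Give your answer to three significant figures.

P_hyd ≈ 14.4 kW

V = 4Q/(πD²) = 1.915 m/s; Re = 2.87×10^5; ε/D = 5.56×10^-5; f = 0.01494
h_f = f(L/D)V²/2g = 31.55 m
Total head H = z + h_f = 10.3 + 31.55 = 41.85 m
P_hyd = ρgQH = 998.6·9.81·0.0352·41.85 = 14.43 kW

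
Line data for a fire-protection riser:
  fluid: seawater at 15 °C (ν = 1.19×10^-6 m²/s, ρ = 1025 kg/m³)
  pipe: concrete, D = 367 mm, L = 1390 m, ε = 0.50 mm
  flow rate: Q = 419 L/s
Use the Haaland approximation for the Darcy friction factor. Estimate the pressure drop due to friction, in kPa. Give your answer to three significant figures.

V = 4Q/(πD²) = 4·0.419/(π·0.367²) = 3.961 m/s
Re = VD/ν = 3.961·0.367/1.19×10^-6 = 1.22×10^6 → turbulent
ε/D = 0.50/367 = 0.00136
Haaland: f = 0.02142
h_f = f(L/D)V²/(2g) = 0.02142·(1390/0.367)·3.961²/(2·9.81) = 64.87 m
Δp = ρg·h_f = 1025·9.81·64.87 = 652.3 kPa

Δp ≈ 652 kPa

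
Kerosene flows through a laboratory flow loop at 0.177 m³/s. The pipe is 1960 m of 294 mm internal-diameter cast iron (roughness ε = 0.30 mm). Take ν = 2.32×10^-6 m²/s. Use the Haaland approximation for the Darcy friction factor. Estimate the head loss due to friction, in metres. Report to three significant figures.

h_f ≈ 47.4 m

V = 4Q/(πD²) = 4·0.177/(π·0.294²) = 2.607 m/s
Re = VD/ν = 2.607·0.294/2.32×10^-6 = 3.30×10^5 → turbulent
ε/D = 0.30/294 = 0.00102
Haaland: f = 0.02054
h_f = f(L/D)V²/(2g) = 0.02054·(1960/0.294)·2.607²/(2·9.81) = 47.44 m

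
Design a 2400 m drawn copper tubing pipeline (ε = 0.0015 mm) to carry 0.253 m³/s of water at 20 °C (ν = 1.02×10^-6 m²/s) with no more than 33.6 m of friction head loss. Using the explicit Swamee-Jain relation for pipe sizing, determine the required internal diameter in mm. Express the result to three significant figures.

Swamee-Jain (Type III): D = 0.66·[ε^1.25·(LQ²/(gh_f))^4.75 + ν·Q^9.4·(L/(gh_f))^5.2]^0.04
LQ²/(gh_f) = 0.4661; L/(gh_f) = 7.281
Term 1 = ε^1.25·(…)^4.75 = 1.40×10^-9; Term 2 = ν·Q^9.4·(…)^5.2 = 7.61×10^-8
D = 0.66·(1.40×10^-9 + 7.61×10^-8)^0.04 = 0.3429 m = 343 mm
Check: V = 2.74 m/s, Re = 9.21×10^5, f = 0.01187, h_f = 31.8 m ≈ 33.6 m ✓

D ≈ 343 mm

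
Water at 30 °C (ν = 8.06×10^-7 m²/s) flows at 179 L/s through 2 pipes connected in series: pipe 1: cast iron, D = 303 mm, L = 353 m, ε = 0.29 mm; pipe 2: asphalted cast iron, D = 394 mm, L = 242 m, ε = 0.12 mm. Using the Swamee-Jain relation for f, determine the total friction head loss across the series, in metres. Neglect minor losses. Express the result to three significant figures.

Pipe 1: V = 2.482 m/s, Re = 9.33×10^5, ε/D = 9.57×10^-4, f = 0.01986, h_1 = f(L/D)V²/2g = 7.266 m
Pipe 2: V = 1.468 m/s, Re = 7.18×10^5, ε/D = 3.05×10^-4, f = 0.01605, h_2 = f(L/D)V²/2g = 1.083 m
Series → Q common, losses add: H = Σh = 8.349 m

H ≈ 8.35 m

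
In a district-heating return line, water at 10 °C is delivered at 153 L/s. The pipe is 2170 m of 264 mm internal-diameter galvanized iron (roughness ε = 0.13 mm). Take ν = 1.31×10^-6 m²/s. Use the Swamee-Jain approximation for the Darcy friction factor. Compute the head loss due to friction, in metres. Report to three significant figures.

h_f ≈ 57.7 m

V = 4Q/(πD²) = 4·0.153/(π·0.264²) = 2.795 m/s
Re = VD/ν = 2.795·0.264/1.31×10^-6 = 5.63×10^5 → turbulent
ε/D = 0.13/264 = 4.92×10^-4
Swamee-Jain: f = 0.01763
h_f = f(L/D)V²/(2g) = 0.01763·(2170/0.264)·2.795²/(2·9.81) = 57.69 m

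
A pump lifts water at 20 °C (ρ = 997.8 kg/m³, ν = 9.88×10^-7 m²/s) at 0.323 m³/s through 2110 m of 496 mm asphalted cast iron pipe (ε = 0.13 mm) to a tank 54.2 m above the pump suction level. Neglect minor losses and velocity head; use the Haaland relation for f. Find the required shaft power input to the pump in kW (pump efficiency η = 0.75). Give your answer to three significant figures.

P_shaft ≈ 268 kW

V = 4Q/(πD²) = 1.672 m/s; Re = 8.39×10^5; ε/D = 2.62×10^-4; f = 0.01537
h_f = f(L/D)V²/2g = 9.310 m
Total head H = z + h_f = 54.2 + 9.310 = 63.51 m
P_hyd = ρgQH = 997.8·9.81·0.323·63.51 = 200.8 kW
P_shaft = P_hyd/η = 200.8/0.75 = 267.7 kW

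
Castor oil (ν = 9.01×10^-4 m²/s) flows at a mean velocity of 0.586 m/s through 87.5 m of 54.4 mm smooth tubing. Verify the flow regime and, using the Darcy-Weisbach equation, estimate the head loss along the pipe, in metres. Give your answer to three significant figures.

h_f ≈ 50.9 m

Re = VD/ν = 0.586·0.05440/9.01×10^-4 = 35.4 → laminar (Re < 2300)
f = 64/Re = 1.809
h_f = f(L/D)V²/(2g) = 1.809·(87.5/0.05440)·0.586²/(2·9.81) = 50.92 m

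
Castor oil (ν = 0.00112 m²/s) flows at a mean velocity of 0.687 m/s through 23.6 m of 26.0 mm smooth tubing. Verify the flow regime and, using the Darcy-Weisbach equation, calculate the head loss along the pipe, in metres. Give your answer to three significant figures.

h_f ≈ 87.6 m

Re = VD/ν = 0.687·0.02600/0.00112 = 15.9 → laminar (Re < 2300)
f = 64/Re = 4.013
h_f = f(L/D)V²/(2g) = 4.013·(23.6/0.02600)·0.687²/(2·9.81) = 87.62 m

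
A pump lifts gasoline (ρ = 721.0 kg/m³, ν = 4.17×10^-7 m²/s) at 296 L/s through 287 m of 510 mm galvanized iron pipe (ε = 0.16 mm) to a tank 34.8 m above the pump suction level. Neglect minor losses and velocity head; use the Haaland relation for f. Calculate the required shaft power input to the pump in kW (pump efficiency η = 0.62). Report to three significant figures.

V = 4Q/(πD²) = 1.449 m/s; Re = 1.77×10^6; ε/D = 3.14×10^-4; f = 0.01547
h_f = f(L/D)V²/2g = 0.9315 m
Total head H = z + h_f = 34.8 + 0.9315 = 35.73 m
P_hyd = ρgQH = 721.0·9.81·0.296·35.73 = 74.81 kW
P_shaft = P_hyd/η = 74.81/0.62 = 120.7 kW

P_shaft ≈ 121 kW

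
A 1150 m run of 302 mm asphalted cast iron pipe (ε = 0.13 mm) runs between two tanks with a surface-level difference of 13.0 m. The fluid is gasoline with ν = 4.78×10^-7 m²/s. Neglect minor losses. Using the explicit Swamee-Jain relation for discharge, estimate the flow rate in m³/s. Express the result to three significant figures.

Swamee-Jain (Type II): Q = -0.965·√(gD⁵h_f/L)·ln[ε/(3.7D) + √(3.17ν²L/(gD³h_f))]
√(gD⁵h_f/L) = √(9.81·0.302⁵·13.0/1150) = 0.01669
ε/(3.7D) = 1.16×10^-4; √(3.17ν²L/(gD³h_f)) = 1.54×10^-5
Q = -0.965·0.01669·ln(1.317×10^-4) = 0.1439 m³/s
Check: V = 2.01 m/s, Re = 1.27×10^6, f = 0.01669, h_f = 13.1 m ≈ 13.0 m ✓

Q ≈ 0.144 m³/s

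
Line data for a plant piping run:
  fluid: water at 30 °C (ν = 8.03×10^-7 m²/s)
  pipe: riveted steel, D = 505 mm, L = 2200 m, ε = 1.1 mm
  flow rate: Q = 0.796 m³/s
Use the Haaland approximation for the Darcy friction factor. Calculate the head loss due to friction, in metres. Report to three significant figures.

h_f ≈ 84.4 m

V = 4Q/(πD²) = 4·0.796/(π·0.505²) = 3.974 m/s
Re = VD/ν = 3.974·0.505/8.03×10^-7 = 2.50×10^6 → turbulent
ε/D = 1.1/505 = 0.00218
Haaland: f = 0.02407
h_f = f(L/D)V²/(2g) = 0.02407·(2200/0.505)·3.974²/(2·9.81) = 84.41 m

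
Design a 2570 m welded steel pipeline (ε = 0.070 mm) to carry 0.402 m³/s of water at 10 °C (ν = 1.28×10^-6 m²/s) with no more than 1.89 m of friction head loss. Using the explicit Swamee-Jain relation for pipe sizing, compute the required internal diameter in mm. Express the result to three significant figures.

D ≈ 772 mm

Swamee-Jain (Type III): D = 0.66·[ε^1.25·(LQ²/(gh_f))^4.75 + ν·Q^9.4·(L/(gh_f))^5.2]^0.04
LQ²/(gh_f) = 22.40; L/(gh_f) = 138.6
Term 1 = ε^1.25·(…)^4.75 = 16.6; Term 2 = ν·Q^9.4·(…)^5.2 = 33.4
D = 0.66·(16.6 + 33.4)^0.04 = 0.7718 m = 772 mm
Check: V = 0.859 m/s, Re = 5.18×10^5, f = 0.01430, h_f = 1.79 m ≈ 1.89 m ✓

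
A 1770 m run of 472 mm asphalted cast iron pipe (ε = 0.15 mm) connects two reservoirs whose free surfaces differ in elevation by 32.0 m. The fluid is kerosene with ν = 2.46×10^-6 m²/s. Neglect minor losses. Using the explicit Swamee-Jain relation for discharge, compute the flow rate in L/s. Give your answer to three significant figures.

Q ≈ 563 L/s

Swamee-Jain (Type II): Q = -0.965·√(gD⁵h_f/L)·ln[ε/(3.7D) + √(3.17ν²L/(gD³h_f))]
√(gD⁵h_f/L) = √(9.81·0.472⁵·32.0/1770) = 0.06446
ε/(3.7D) = 8.59×10^-5; √(3.17ν²L/(gD³h_f)) = 3.21×10^-5
Q = -0.965·0.06446·ln(1.180×10^-4) = 0.5626 m³/s
Check: V = 3.22 m/s, Re = 6.17×10^5, f = 0.01630, h_f = 32.2 m ≈ 32.0 m ✓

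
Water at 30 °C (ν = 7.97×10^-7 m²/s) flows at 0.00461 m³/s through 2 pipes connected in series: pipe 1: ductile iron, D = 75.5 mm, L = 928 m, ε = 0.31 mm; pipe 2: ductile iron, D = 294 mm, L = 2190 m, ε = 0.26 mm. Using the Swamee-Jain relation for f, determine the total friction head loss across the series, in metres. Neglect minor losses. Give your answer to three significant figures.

Pipe 1: V = 1.030 m/s, Re = 9.75×10^4, ε/D = 0.00411, f = 0.02998, h_1 = f(L/D)V²/2g = 19.92 m
Pipe 2: V = 0.06791 m/s, Re = 2.50×10^4, ε/D = 8.84×10^-4, f = 0.02669, h_2 = f(L/D)V²/2g = 0.04673 m
Series → Q common, losses add: H = Σh = 19.96 m

H ≈ 20.0 m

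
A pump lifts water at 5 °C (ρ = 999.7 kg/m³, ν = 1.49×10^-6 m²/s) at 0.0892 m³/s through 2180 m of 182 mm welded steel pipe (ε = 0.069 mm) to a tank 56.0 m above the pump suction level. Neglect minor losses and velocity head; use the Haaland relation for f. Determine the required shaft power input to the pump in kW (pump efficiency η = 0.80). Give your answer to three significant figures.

P_shaft ≈ 194 kW

V = 4Q/(πD²) = 3.429 m/s; Re = 4.19×10^5; ε/D = 3.79×10^-4; f = 0.01693
h_f = f(L/D)V²/2g = 121.5 m
Total head H = z + h_f = 56.0 + 121.5 = 177.5 m
P_hyd = ρgQH = 999.7·9.81·0.0892·177.5 = 155.3 kW
P_shaft = P_hyd/η = 155.3/0.80 = 194.1 kW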